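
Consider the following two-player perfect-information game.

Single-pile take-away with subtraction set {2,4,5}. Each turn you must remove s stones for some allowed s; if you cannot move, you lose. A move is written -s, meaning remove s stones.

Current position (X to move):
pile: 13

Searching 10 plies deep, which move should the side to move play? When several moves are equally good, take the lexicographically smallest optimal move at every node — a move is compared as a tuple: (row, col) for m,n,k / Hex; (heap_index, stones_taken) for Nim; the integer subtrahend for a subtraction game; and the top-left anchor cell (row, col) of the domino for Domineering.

X's best at [13]: -5

ply 1, X at 13 | -2=-1→11; -4=-1→9; -5=+1→8*
ply 2, O at 8 | -2=-1→6*; -4=-1→4; -5=-1→3
ply 3, X at 6 | -2=-1→4; -4=-1→2; -5=+1→1*
ply 4: 1 is terminal -1 (O); from 13 depth 10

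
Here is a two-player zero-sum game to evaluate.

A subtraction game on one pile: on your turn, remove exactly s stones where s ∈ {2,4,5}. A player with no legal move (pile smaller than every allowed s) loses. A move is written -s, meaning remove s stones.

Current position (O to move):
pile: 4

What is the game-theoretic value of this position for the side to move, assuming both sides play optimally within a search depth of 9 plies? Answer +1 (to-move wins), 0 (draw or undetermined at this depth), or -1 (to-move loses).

value(4, O) = +1

p1 O@[4]: -2[2]-1 -4[0]+1*
p2 X@[0] terminal -1; root [4] d9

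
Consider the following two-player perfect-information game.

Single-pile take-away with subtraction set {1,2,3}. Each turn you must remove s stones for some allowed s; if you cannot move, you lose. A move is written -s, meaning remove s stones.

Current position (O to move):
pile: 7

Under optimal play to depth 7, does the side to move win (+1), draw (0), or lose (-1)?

ply 1, O at 7 | -1=-1→6; -2=-1→5; -3=+1→4*
ply 2, X at 4 | -1=-1→3*; -2=-1→2; -3=-1→1
ply 3, O at 3 | -1=-1→2; -2=-1→1; -3=+1→0*
ply 4: 0 is terminal -1 (X); from 7 depth 7

value(7, O) = +1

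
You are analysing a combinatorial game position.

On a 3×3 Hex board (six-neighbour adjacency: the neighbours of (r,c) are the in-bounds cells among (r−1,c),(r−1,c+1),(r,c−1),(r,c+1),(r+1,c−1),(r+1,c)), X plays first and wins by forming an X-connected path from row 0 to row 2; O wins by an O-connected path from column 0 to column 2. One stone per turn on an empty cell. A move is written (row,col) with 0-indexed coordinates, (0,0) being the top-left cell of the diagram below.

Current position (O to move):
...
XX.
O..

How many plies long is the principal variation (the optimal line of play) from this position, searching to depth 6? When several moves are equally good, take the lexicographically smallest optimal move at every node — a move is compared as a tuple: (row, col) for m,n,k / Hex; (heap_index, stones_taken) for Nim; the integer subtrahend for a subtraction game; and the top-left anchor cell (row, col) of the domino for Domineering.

p1 O@[.../XX./O..]: (0,0)[O../XX./O..]-1 (0,1)[.O./XX./O..]-1 (0,2)[..O/XX./O..]-1 (1,2)[.../XXO/O..]-1 (2,1)[.../XX./OO.]+1* (2,2)[.../XX./O.O]-1
p2 X@[.../XX./OO.]: (0,0)[X../XX./OO.]-1* (0,1)[.X./XX./OO.]-1 (0,2)[..X/XX./OO.]-1 (1,2)[.../XXX/OO.]-1 (2,2)[.../XX./OOX]-1
p3 O@[X../XX./OO.]: (0,1)[XO./XX./OO.]+1* (0,2)[X.O/XX./OO.]+1 (1,2)[X../XXO/OO.]+1 (2,2)[X../XX./OOO]+1
p4 X@[XO./XX./OO.]: (0,2)[XOX/XX./OO.]-1* (1,2)[XO./XXX/OO.]-1 (2,2)[XO./XX./OOX]-1
p5 O@[XOX/XX./OO.]: (1,2)[XOX/XXO/OO.]+1* (2,2)[XOX/XX./OOO]+1
p6 X@[XOX/XXO/OO.] terminal -1; root [.../XX./O..] d6

PV length from [.../XX./O..]: 5 plies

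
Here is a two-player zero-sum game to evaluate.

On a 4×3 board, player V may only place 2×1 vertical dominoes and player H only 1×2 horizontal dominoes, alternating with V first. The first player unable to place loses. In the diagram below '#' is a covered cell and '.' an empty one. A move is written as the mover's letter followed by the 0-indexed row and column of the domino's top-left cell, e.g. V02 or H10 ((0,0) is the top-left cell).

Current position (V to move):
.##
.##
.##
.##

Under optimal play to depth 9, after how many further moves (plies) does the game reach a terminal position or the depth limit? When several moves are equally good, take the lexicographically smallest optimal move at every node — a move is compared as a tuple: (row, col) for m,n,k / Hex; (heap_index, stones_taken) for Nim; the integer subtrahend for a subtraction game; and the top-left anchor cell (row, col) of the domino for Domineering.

PV length from [.##/.##/.##/.##]: 1 ply

[.##/.##/.##/.##] V move#1: V00:+1/###/###/.##/.##*, V10:+1/.##/###/###/.##, V20:+1/.##/.##/###/###
[###/###/.##/.##] end (terminal -1, H#2); searched .##/.##/.##/.## to 9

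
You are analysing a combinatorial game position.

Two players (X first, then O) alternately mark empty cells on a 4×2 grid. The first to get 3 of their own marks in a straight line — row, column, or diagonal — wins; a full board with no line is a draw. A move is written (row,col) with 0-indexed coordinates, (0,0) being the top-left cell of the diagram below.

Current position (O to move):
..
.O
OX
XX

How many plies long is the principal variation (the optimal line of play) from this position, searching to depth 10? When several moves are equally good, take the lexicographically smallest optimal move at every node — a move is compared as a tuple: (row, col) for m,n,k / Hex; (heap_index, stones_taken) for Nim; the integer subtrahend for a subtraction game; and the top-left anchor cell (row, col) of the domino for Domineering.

PV length from [../.O/OX/XX]: 3 plies

[../.O/OX/XX] O move#1: (0,0):+0/O./.O/OX/XX*, (0,1):+0/.O/.O/OX/XX, (1,0):+0/../OO/OX/XX
[O./.O/OX/XX] X move#2: (0,1):-1/OX/.O/OX/XX, (1,0):+0/O./XO/OX/XX*
[O./XO/OX/XX] O move#3: (0,1):+0/OO/XO/OX/XX*
[OO/XO/OX/XX] end (terminal +0, X#4); searched ../.O/OX/XX to 10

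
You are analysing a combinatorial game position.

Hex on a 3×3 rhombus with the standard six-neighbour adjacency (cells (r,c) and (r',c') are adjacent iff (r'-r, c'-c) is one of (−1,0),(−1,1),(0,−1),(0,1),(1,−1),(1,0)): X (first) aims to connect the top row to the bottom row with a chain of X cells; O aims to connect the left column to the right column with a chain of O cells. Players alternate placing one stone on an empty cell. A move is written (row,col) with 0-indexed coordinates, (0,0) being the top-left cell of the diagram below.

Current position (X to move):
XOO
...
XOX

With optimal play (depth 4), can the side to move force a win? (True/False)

X winning at [XOO/.../XOX]: True

[XOO/.../XOX] X move#1: (1,0):+1/XOO/X../XOX*, (1,1):-1/XOO/.X./XOX, (1,2):-1/XOO/..X/XOX
[XOO/X../XOX] end (terminal -1, O#2); searched XOO/.../XOX to 4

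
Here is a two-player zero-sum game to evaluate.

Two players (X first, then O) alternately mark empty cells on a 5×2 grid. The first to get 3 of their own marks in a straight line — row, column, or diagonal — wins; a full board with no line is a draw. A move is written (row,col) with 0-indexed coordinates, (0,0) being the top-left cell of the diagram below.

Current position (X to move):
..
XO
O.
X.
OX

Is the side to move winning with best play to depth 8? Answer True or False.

X winning at [../XO/O./X./OX]: False

p1 X@[../XO/O./X./OX]: (0,0)[X./XO/O./X./OX]-1 (0,1)[.X/XO/O./X./OX]+0* (2,1)[../XO/OX/X./OX]+0 (3,1)[../XO/O./XX/OX]+0
p2 O@[.X/XO/O./X./OX]: (0,0)[OX/XO/O./X./OX]+0* (2,1)[.X/XO/OO/X./OX]+0 (3,1)[.X/XO/O./XO/OX]+0
p3 X@[OX/XO/O./X./OX]: (2,1)[OX/XO/OX/X./OX]+0* (3,1)[OX/XO/O./XX/OX]+0
p4 O@[OX/XO/OX/X./OX]: (3,1)[OX/XO/OX/XO/OX]+0*
p5 X@[OX/XO/OX/XO/OX] terminal +0; root [../XO/O./X./OX] d8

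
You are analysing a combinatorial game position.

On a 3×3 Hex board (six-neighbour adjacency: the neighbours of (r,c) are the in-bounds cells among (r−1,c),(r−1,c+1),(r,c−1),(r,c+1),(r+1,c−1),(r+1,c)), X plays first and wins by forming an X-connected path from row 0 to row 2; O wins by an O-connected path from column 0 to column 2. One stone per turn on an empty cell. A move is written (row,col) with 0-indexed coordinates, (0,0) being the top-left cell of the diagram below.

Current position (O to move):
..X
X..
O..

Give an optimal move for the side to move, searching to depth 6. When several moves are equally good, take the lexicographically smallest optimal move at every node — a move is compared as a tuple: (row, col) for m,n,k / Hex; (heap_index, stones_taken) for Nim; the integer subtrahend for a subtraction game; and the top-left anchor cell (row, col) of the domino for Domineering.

O's best at [..X/X../O..]: (1,2)

ply 1, O at ..X/X../O.. | (0,0)=-1→O.X/X../O..; (0,1)=-1→.OX/X../O..; (1,1)=-1→..X/XO./O..; (1,2)=+1→..X/X.O/O..*; (2,1)=+1→..X/X../OO.; (2,2)=-1→..X/X../O.O
ply 2, X at ..X/X.O/O.. | (0,0)=-1→X.X/X.O/O..*; (0,1)=-1→.XX/X.O/O..; (1,1)=-1→..X/XXO/O..; (2,1)=-1→..X/X.O/OX.; (2,2)=-1→..X/X.O/O.X
ply 3, O at X.X/X.O/O.. | (0,1)=+1→XOX/X.O/O..*; (1,1)=+1→X.X/XOO/O..; (2,1)=+1→X.X/X.O/OO.; (2,2)=+1→X.X/X.O/O.O
ply 4, X at XOX/X.O/O.. | (1,1)=-1→XOX/XXO/O..*; (2,1)=-1→XOX/X.O/OX.; (2,2)=-1→XOX/X.O/O.X
ply 5, O at XOX/XXO/O.. | (2,1)=+1→XOX/XXO/OO.*; (2,2)=-1→XOX/XXO/O.O
ply 6: XOX/XXO/OO. is terminal -1 (X); from ..X/X../O.. depth 6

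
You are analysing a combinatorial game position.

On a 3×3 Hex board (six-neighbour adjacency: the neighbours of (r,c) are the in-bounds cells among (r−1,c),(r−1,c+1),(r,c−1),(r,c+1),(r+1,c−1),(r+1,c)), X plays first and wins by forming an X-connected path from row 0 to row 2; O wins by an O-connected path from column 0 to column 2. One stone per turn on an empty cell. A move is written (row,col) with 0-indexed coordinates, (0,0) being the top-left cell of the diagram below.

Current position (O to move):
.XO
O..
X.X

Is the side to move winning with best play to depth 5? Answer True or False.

ply 1, O at .XO/O../X.X | (0,0)=-1→OXO/O../X.X; (1,1)=+1→.XO/OO./X.X*; (1,2)=-1→.XO/O.O/X.X; (2,1)=-1→.XO/O../XOX
ply 2: .XO/OO./X.X is terminal -1 (X); from .XO/O../X.X depth 5

O winning at [.XO/O../X.X]: True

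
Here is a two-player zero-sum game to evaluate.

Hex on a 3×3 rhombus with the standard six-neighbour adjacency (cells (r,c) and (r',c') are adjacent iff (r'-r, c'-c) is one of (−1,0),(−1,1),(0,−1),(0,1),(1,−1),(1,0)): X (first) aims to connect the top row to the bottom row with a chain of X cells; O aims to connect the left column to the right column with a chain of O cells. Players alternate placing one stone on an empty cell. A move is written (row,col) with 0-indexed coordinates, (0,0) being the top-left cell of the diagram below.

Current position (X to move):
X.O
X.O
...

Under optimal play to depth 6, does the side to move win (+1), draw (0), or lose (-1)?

ply 1, X at X.O/X.O/... | (0,1)=-1→XXO/X.O/...; (1,1)=+1→X.O/XXO/...*; (2,0)=+1→X.O/X.O/X..; (2,1)=+1→X.O/X.O/.X.; (2,2)=-1→X.O/X.O/..X
ply 2, O at X.O/XXO/... | (0,1)=-1→XOO/XXO/...*; (2,0)=-1→X.O/XXO/O..; (2,1)=-1→X.O/XXO/.O.; (2,2)=-1→X.O/XXO/..O
ply 3, X at XOO/XXO/... | (2,0)=+1→XOO/XXO/X..*; (2,1)=+1→XOO/XXO/.X.; (2,2)=+1→XOO/XXO/..X
ply 4: XOO/XXO/X.. is terminal -1 (O); from X.O/X.O/... depth 6

value(X.O/X.O/..., X) = +1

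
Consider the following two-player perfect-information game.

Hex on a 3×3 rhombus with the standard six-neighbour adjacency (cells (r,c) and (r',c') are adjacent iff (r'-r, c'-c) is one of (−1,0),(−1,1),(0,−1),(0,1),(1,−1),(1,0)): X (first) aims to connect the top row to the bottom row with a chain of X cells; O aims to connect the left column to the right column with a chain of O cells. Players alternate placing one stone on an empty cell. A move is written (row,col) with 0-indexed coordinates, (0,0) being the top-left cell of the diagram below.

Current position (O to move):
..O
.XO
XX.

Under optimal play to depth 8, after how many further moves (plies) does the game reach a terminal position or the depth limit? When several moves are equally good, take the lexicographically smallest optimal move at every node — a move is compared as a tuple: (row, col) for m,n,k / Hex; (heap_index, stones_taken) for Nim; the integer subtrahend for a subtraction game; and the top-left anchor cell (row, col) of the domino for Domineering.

PV length from [..O/.XO/XX.]: 3 plies

[..O/.XO/XX.] O move#1: (0,0):-1/O.O/.XO/XX., (0,1):+1/.OO/.XO/XX.*, (1,0):-1/..O/OXO/XX., (2,2):-1/..O/.XO/XXO
[.OO/.XO/XX.] X move#2: (0,0):-1/XOO/.XO/XX.*, (1,0):-1/.OO/XXO/XX., (2,2):-1/.OO/.XO/XXX
[XOO/.XO/XX.] O move#3: (1,0):+1/XOO/OXO/XX.*, (2,2):-1/XOO/.XO/XXO
[XOO/OXO/XX.] end (terminal -1, X#4); searched ..O/.XO/XX. to 8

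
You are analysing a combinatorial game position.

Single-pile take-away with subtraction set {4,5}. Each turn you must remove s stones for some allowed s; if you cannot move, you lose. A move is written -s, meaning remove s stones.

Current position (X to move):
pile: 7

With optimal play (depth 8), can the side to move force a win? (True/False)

X winning at [7]: True

ply 1, X at 7 | -4=+1→3*; -5=+1→2
ply 2: 3 is terminal -1 (O); from 7 depth 8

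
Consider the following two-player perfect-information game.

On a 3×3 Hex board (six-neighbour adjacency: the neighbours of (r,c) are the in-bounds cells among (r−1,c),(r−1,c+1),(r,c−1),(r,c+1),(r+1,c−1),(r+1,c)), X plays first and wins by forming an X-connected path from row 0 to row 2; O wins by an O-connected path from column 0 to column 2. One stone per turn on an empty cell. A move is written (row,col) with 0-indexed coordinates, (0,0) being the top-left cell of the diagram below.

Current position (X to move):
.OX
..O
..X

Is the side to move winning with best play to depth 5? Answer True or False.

X winning at [.OX/..O/..X]: True

p1 X@[.OX/..O/..X]: (0,0)[XOX/..O/..X]-1 (1,0)[.OX/X.O/..X]-1 (1,1)[.OX/.XO/..X]+1* (2,0)[.OX/..O/X.X]-1 (2,1)[.OX/..O/.XX]-1
p2 O@[.OX/.XO/..X]: (0,0)[OOX/.XO/..X]-1* (1,0)[.OX/OXO/..X]-1 (2,0)[.OX/.XO/O.X]-1 (2,1)[.OX/.XO/.OX]-1
p3 X@[OOX/.XO/..X]: (1,0)[OOX/XXO/..X]+1* (2,0)[OOX/.XO/X.X]+1 (2,1)[OOX/.XO/.XX]+1
p4 O@[OOX/XXO/..X]: (2,0)[OOX/XXO/O.X]-1* (2,1)[OOX/XXO/.OX]-1
p5 X@[OOX/XXO/O.X]: (2,1)[OOX/XXO/OXX]+1*
p6 O@[OOX/XXO/OXX] terminal -1; root [.OX/..O/..X] d5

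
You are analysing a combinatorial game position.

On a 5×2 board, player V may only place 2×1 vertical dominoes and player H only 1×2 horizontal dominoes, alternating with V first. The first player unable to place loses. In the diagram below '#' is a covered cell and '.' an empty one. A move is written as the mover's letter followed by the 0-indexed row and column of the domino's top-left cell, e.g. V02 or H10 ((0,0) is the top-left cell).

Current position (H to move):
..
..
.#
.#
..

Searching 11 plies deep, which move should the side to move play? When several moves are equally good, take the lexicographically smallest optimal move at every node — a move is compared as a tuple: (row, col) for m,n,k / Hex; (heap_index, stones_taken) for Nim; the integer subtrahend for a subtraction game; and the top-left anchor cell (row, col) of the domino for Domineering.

p1 H@[../../.#/.#/..]: H00[##/../.#/.#/..]+1* H10[../##/.#/.#/..]+1 H40[../../.#/.#/##]-1
p2 V@[##/../.#/.#/..]: V10[##/#./##/.#/..]-1* V20[##/../##/##/..]-1 V30[##/../.#/##/#.]-1
p3 H@[##/#./##/.#/..]: H40[##/#./##/.#/##]+1*
p4 V@[##/#./##/.#/##] terminal -1; root [../../.#/.#/..] d11

H's best at [../../.#/.#/..]: H00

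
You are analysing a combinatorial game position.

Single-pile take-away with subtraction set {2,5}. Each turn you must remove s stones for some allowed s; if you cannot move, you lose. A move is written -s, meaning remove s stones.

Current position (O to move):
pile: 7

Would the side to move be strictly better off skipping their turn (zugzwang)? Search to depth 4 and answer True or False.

[7] O move#1: -2:-1/5*, -5:-1/2
[5] X move#2: -2:-1/3, -5:+1/0*
[0] end (terminal -1, O#3); searched 7 to 4
suppose O passes — search the same position with X to move:
pass> [7] X move#1: -2:-1/5*, -5:-1/2
pass> [5] O move#2: -2:-1/3, -5:+1/0*
pass> [0] end (terminal -1, X#3); searched 7 to 4
for O: play -1, pass +1

zugzwang(7, O) = True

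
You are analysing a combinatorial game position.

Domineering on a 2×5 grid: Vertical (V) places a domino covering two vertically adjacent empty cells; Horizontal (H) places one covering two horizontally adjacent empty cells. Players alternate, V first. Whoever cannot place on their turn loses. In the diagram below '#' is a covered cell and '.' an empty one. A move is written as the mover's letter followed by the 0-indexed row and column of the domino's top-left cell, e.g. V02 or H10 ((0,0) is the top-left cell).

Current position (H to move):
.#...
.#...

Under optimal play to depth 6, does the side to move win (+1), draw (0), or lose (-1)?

value(.#.../.#..., H) = -1

p1 H@[.#.../.#...]: H02[.###./.#...]-1* H03[.#.##/.#...]-1 H12[.#.../.###.]-1 H13[.#.../.#.##]-1
p2 V@[.###./.#...]: V00[####./##...]-1 V04[.####/.#..#]+1*
p3 H@[.####/.#..#]: H12[.####/.####]-1*
p4 V@[.####/.####]: V00[#####/#####]+1*
p5 H@[#####/#####] terminal -1; root [.#.../.#...] d6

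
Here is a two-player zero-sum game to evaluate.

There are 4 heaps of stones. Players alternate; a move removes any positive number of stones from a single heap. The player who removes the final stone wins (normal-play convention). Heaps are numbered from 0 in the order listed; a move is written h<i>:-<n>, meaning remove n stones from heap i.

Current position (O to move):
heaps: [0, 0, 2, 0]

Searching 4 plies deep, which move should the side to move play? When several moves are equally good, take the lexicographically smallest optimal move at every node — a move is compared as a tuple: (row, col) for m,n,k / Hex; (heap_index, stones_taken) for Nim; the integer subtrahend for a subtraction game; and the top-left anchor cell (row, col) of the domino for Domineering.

O's best at [(0,0,2,0)]: h2:-2

[(0,0,2,0)] O move#1: h2:-1:-1/(0,0,1,0), h2:-2:+1/(0,0,0,0)*
[(0,0,0,0)] end (terminal -1, X#2); searched (0,0,2,0) to 4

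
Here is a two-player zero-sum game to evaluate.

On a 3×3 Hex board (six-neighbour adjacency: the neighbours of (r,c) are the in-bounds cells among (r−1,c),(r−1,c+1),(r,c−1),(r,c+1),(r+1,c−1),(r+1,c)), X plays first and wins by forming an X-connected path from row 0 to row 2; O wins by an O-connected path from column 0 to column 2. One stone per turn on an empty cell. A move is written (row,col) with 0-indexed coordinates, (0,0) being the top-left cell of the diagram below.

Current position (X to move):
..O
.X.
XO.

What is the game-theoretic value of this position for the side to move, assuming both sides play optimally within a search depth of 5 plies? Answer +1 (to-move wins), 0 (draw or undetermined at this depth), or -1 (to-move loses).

p1 X@[..O/.X./XO.]: (0,0)[X.O/.X./XO.]+1* (0,1)[.XO/.X./XO.]+1 (1,0)[..O/XX./XO.]+1 (1,2)[..O/.XX/XO.]-1 (2,2)[..O/.X./XOX]-1
p2 O@[X.O/.X./XO.]: (0,1)[XOO/.X./XO.]-1* (1,0)[X.O/OX./XO.]-1 (1,2)[X.O/.XO/XO.]-1 (2,2)[X.O/.X./XOO]-1
p3 X@[XOO/.X./XO.]: (1,0)[XOO/XX./XO.]+1* (1,2)[XOO/.XX/XO.]-1 (2,2)[XOO/.X./XOX]-1
p4 O@[XOO/XX./XO.] terminal -1; root [..O/.X./XO.] d5

value(..O/.X./XO., X) = +1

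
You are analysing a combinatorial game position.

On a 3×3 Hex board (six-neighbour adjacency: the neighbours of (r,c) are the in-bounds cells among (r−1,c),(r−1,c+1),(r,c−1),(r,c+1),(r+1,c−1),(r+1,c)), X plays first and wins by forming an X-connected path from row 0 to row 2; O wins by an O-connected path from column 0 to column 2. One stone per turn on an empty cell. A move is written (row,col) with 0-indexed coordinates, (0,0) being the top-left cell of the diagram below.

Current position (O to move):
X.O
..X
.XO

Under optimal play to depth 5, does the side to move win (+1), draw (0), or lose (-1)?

p1 O@[X.O/..X/.XO]: (0,1)[XOO/..X/.XO]-1 (1,0)[X.O/O.X/.XO]+1* (1,1)[X.O/.OX/.XO]+1 (2,0)[X.O/..X/OXO]-1
p2 X@[X.O/O.X/.XO]: (0,1)[XXO/O.X/.XO]-1* (1,1)[X.O/OXX/.XO]-1 (2,0)[X.O/O.X/XXO]-1
p3 O@[XXO/O.X/.XO]: (1,1)[XXO/OOX/.XO]+1* (2,0)[XXO/O.X/OXO]-1
p4 X@[XXO/OOX/.XO] terminal -1; root [X.O/..X/.XO] d5

value(X.O/..X/.XO, O) = +1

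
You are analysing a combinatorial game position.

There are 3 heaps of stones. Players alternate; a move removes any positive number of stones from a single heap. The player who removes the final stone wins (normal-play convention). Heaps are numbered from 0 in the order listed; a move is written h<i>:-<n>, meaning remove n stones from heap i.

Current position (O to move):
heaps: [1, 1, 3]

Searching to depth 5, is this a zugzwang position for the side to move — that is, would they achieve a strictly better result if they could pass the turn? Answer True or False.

zugzwang((1,1,3), O) = False

ply 1, O at (1,1,3) | h0:-1=-1→(0,1,3); h1:-1=-1→(1,0,3); h2:-1=-1→(1,1,2); h2:-2=-1→(1,1,1); h2:-3=+1→(1,1,0)*
ply 2, X at (1,1,0) | h0:-1=-1→(0,1,0)*; h1:-1=-1→(1,0,0)
ply 3, O at (0,1,0) | h1:-1=+1→(0,0,0)*
ply 4: (0,0,0) is terminal -1 (X); from (1,1,3) depth 5
pass branch (X moves first from the same position):
  | ply 1, X at (1,1,3) | h0:-1=-1→(0,1,3); h1:-1=-1→(1,0,3); h2:-1=-1→(1,1,2); h2:-2=-1→(1,1,1); h2:-3=+1→(1,1,0)*
  | ply 2, O at (1,1,0) | h0:-1=-1→(0,1,0)*; h1:-1=-1→(1,0,0)
  | ply 3, X at (0,1,0) | h1:-1=+1→(0,0,0)*
  | ply 4: (0,0,0) is terminal -1 (O); from (1,1,3) depth 5
O moving scores +1; O passing scores -1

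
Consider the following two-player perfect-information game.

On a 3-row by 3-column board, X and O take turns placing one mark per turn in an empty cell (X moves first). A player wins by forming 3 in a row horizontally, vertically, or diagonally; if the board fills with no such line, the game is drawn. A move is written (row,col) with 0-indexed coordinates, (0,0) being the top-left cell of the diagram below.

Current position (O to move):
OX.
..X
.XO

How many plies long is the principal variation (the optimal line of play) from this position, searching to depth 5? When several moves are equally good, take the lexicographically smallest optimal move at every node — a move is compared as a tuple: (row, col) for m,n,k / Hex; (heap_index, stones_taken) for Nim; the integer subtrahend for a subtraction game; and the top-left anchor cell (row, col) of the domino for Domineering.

PV length from [OX./..X/.XO]: 1 ply

p1 O@[OX./..X/.XO]: (0,2)[OXO/..X/.XO]-1 (1,0)[OX./O.X/.XO]-1 (1,1)[OX./.OX/.XO]+1* (2,0)[OX./..X/OXO]-1
p2 X@[OX./.OX/.XO] terminal -1; root [OX./..X/.XO] d5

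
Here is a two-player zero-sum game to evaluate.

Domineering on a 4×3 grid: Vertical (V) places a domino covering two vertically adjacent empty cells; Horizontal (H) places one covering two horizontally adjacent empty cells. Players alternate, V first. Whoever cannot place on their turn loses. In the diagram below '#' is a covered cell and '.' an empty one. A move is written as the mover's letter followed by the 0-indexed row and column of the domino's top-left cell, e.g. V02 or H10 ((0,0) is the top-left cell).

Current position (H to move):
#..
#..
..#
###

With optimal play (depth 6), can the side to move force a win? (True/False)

[#../#../..#/###] H move#1: H01:-1/###/#../..#/###, H11:+1/#../###/..#/###*, H20:-1/#../#../###/###
[#../###/..#/###] end (terminal -1, V#2); searched #../#../..#/### to 6

H winning at [#../#../..#/###]: True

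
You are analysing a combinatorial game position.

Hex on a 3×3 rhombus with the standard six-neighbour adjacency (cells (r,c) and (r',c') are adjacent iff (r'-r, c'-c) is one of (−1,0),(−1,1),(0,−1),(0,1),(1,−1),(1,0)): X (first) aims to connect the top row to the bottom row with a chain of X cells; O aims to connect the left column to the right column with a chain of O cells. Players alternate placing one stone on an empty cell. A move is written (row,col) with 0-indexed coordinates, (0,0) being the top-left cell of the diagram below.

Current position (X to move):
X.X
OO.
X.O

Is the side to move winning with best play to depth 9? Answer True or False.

ply 1, X at X.X/OO./X.O | (0,1)=-1→XXX/OO./X.O*; (1,2)=-1→X.X/OOX/X.O; (2,1)=-1→X.X/OO./XXO
ply 2, O at XXX/OO./X.O | (1,2)=+1→XXX/OOO/X.O*; (2,1)=+1→XXX/OO./XOO
ply 3: XXX/OOO/X.O is terminal -1 (X); from X.X/OO./X.O depth 9

X winning at [X.X/OO./X.O]: False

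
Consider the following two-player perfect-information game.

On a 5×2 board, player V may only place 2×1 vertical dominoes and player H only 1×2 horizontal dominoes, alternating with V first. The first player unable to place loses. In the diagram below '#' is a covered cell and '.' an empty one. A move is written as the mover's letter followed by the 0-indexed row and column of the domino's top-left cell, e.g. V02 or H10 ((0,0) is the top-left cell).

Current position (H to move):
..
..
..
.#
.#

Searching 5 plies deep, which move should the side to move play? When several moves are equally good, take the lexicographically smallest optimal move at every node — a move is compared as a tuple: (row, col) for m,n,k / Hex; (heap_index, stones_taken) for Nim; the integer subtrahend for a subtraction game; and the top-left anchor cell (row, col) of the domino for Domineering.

ply 1, H at ../../../.#/.# | H00=-1→##/../../.#/.#; H10=+1→../##/../.#/.#*; H20=-1→../../##/.#/.#
ply 2, V at ../##/../.#/.# | V20=-1→../##/#./##/.#*; V30=-1→../##/../##/##
ply 3, H at ../##/#./##/.# | H00=+1→##/##/#./##/.#*
ply 4: ##/##/#./##/.# is terminal -1 (V); from ../../../.#/.# depth 5

H's best at [../../../.#/.#]: H10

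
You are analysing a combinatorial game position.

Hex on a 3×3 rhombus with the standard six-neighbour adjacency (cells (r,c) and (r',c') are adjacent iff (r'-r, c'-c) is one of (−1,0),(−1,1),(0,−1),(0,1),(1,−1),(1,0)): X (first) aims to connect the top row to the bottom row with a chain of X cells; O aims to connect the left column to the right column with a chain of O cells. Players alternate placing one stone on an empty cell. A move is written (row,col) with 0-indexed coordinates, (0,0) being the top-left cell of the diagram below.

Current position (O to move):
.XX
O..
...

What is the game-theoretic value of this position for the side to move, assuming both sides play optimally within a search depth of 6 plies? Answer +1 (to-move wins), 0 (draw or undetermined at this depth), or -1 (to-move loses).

value(.XX/O../..., O) = +1

ply 1, O at .XX/O../... | (0,0)=-1→OXX/O../...; (1,1)=-1→.XX/OO./...; (1,2)=-1→.XX/O.O/...; (2,0)=-1→.XX/O../O..; (2,1)=+1→.XX/O../.O.*; (2,2)=-1→.XX/O../..O
ply 2, X at .XX/O../.O. | (0,0)=-1→XXX/O../.O.*; (1,1)=-1→.XX/OX./.O.; (1,2)=-1→.XX/O.X/.O.; (2,0)=-1→.XX/O../XO.; (2,2)=-1→.XX/O../.OX
ply 3, O at XXX/O../.O. | (1,1)=+1→XXX/OO./.O.*; (1,2)=+1→XXX/O.O/.O.; (2,0)=+1→XXX/O../OO.; (2,2)=+1→XXX/O../.OO
ply 4, X at XXX/OO./.O. | (1,2)=-1→XXX/OOX/.O.*; (2,0)=-1→XXX/OO./XO.; (2,2)=-1→XXX/OO./.OX
ply 5, O at XXX/OOX/.O. | (2,0)=-1→XXX/OOX/OO.; (2,2)=+1→XXX/OOX/.OO*
ply 6: XXX/OOX/.OO is terminal -1 (X); from .XX/O../... depth 6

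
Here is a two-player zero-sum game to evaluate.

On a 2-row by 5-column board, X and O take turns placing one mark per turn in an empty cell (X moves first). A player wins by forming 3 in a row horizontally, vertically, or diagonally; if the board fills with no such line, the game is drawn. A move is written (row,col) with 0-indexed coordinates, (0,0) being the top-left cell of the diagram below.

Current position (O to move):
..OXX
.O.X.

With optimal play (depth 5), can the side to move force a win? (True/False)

O winning at [..OXX/.O.X.]: False

ply 1, O at ..OXX/.O.X. | (0,0)=+0→O.OXX/.O.X.*; (0,1)=+0→.OOXX/.O.X.; (1,0)=+0→..OXX/OO.X.; (1,2)=+0→..OXX/.OOX.; (1,4)=+0→..OXX/.O.XO
ply 2, X at O.OXX/.O.X. | (0,1)=+0→OXOXX/.O.X.*; (1,0)=-1→O.OXX/XO.X.; (1,2)=-1→O.OXX/.OXX.; (1,4)=-1→O.OXX/.O.XX
ply 3, O at OXOXX/.O.X. | (1,0)=+0→OXOXX/OO.X.*; (1,2)=+0→OXOXX/.OOX.; (1,4)=+0→OXOXX/.O.XO
ply 4, X at OXOXX/OO.X. | (1,2)=+0→OXOXX/OOXX.*; (1,4)=-1→OXOXX/OO.XX
ply 5, O at OXOXX/OOXX. | (1,4)=+0→OXOXX/OOXXO*
ply 6: OXOXX/OOXXO is terminal +0 (X); from ..OXX/.O.X. depth 5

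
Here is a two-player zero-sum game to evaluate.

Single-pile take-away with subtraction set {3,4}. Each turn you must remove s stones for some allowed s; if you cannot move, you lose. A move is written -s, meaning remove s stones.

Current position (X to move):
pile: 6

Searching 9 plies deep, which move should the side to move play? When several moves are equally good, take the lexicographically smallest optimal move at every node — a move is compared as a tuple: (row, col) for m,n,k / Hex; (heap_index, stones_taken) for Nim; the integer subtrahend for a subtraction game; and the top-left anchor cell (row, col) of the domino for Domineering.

X's best at [6]: -4

[6] X move#1: -3:-1/3, -4:+1/2*
[2] end (terminal -1, O#2); searched 6 to 9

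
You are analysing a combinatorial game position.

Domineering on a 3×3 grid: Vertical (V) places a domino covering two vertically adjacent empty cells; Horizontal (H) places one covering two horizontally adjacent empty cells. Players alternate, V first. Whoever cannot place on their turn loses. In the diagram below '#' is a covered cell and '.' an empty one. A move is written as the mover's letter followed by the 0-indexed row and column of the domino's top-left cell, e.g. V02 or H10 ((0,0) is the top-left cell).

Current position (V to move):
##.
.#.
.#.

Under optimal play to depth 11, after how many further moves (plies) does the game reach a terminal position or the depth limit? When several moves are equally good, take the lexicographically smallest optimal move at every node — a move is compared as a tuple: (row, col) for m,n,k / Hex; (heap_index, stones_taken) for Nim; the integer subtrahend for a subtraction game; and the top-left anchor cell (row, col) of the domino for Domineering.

PV length from [##./.#./.#.]: 1 ply

ply 1, V at ##./.#./.#. | V02=+1→###/.##/.#.*; V10=+1→##./##./##.; V12=+1→##./.##/.##
ply 2: ###/.##/.#. is terminal -1 (H); from ##./.#./.#. depth 11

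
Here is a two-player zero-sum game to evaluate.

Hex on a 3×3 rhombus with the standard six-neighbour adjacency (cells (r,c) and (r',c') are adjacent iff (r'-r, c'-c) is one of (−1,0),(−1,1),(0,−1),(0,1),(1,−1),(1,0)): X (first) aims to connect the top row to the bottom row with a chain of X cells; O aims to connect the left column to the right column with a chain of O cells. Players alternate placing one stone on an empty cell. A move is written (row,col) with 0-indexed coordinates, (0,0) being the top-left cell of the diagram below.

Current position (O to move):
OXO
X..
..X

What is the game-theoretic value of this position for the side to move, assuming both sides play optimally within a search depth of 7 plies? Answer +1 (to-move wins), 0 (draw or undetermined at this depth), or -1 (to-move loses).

value(OXO/X../..X, O) = -1

[OXO/X../..X] O move#1: (1,1):-1/OXO/XO./..X*, (1,2):-1/OXO/X.O/..X, (2,0):-1/OXO/X../O.X, (2,1):-1/OXO/X../.OX
[OXO/XO./..X] X move#2: (1,2):-1/OXO/XOX/..X, (2,0):+1/OXO/XO./X.X*, (2,1):-1/OXO/XO./.XX
[OXO/XO./X.X] end (terminal -1, O#3); searched OXO/X../..X to 7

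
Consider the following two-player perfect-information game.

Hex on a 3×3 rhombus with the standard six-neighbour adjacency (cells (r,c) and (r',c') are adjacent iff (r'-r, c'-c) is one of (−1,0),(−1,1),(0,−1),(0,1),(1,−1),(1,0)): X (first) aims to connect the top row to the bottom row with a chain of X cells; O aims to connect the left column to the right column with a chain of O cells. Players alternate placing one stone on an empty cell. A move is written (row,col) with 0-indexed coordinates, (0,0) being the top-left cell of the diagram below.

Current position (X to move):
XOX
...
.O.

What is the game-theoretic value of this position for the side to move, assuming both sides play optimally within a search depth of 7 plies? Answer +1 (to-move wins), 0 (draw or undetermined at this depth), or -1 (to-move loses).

value(XOX/.../.O., X) = +1

p1 X@[XOX/.../.O.]: (1,0)[XOX/X../.O.]-1 (1,1)[XOX/.X./.O.]-1 (1,2)[XOX/..X/.O.]+1* (2,0)[XOX/.../XO.]+1 (2,2)[XOX/.../.OX]+1
p2 O@[XOX/..X/.O.]: (1,0)[XOX/O.X/.O.]-1* (1,1)[XOX/.OX/.O.]-1 (2,0)[XOX/..X/OO.]-1 (2,2)[XOX/..X/.OO]-1
p3 X@[XOX/O.X/.O.]: (1,1)[XOX/OXX/.O.]+1* (2,0)[XOX/O.X/XO.]+1 (2,2)[XOX/O.X/.OX]+1
p4 O@[XOX/OXX/.O.]: (2,0)[XOX/OXX/OO.]-1* (2,2)[XOX/OXX/.OO]-1
p5 X@[XOX/OXX/OO.]: (2,2)[XOX/OXX/OOX]+1*
p6 O@[XOX/OXX/OOX] terminal -1; root [XOX/.../.O.] d7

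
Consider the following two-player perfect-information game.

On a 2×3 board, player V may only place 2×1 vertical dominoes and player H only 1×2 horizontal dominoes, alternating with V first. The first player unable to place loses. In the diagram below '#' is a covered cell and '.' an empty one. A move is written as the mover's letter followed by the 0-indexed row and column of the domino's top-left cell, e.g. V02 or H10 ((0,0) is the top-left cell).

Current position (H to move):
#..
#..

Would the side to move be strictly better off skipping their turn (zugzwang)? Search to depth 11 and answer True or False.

p1 H@[#../#..]: H01[###/#..]+1* H11[#../###]+1
p2 V@[###/#..] terminal -1; root [#../#..] d11
pass branch (V moves first from the same position):
  | p1 V@[#../#..]: V01[##./##.]+1* V02[#.#/#.#]+1
  | p2 H@[##./##.] terminal -1; root [#../#..] d11
H moving scores +1; H passing scores -1

zugzwang(#../#.., H) = False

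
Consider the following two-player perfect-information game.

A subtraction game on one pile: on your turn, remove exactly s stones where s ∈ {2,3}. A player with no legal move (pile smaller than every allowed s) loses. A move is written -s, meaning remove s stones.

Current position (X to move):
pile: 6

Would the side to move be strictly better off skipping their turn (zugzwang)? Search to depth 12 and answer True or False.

zugzwang(6, X) = True

ply 1, X at 6 | -2=-1→4*; -3=-1→3
ply 2, O at 4 | -2=-1→2; -3=+1→1*
ply 3: 1 is terminal -1 (X); from 6 depth 12
if X skipped the turn, O would face:
~ ply 1, O at 6 | -2=-1→4*; -3=-1→3
~ ply 2, X at 4 | -2=-1→2; -3=+1→1*
~ ply 3: 1 is terminal -1 (O); from 6 depth 12
compare (X): move=-1 vs pass=+1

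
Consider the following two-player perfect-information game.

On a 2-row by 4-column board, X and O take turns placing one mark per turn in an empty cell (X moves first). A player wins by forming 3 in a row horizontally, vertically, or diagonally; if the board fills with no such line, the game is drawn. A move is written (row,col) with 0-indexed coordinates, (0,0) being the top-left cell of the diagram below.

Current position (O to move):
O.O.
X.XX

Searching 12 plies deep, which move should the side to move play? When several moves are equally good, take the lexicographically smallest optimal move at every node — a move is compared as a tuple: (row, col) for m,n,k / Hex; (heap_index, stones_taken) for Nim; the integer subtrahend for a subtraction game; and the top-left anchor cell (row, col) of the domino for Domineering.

p1 O@[O.O./X.XX]: (0,1)[OOO./X.XX]+1* (0,3)[O.OO/X.XX]-1 (1,1)[O.O./XOXX]+0
p2 X@[OOO./X.XX] terminal -1; root [O.O./X.XX] d12

O's best at [O.O./X.XX]: (0,1)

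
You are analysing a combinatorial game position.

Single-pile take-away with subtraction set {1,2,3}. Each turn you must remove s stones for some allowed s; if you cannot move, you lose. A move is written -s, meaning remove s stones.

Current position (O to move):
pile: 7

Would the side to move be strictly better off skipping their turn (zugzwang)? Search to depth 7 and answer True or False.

zugzwang(7, O) = False

ply 1, O at 7 | -1=-1→6; -2=-1→5; -3=+1→4*
ply 2, X at 4 | -1=-1→3*; -2=-1→2; -3=-1→1
ply 3, O at 3 | -1=-1→2; -2=-1→1; -3=+1→0*
ply 4: 0 is terminal -1 (X); from 7 depth 7
suppose O passes — search the same position with X to move:
pass> ply 1, X at 7 | -1=-1→6; -2=-1→5; -3=+1→4*
pass> ply 2, O at 4 | -1=-1→3*; -2=-1→2; -3=-1→1
pass> ply 3, X at 3 | -1=-1→2; -2=-1→1; -3=+1→0*
pass> ply 4: 0 is terminal -1 (O); from 7 depth 7
for O: play +1, pass -1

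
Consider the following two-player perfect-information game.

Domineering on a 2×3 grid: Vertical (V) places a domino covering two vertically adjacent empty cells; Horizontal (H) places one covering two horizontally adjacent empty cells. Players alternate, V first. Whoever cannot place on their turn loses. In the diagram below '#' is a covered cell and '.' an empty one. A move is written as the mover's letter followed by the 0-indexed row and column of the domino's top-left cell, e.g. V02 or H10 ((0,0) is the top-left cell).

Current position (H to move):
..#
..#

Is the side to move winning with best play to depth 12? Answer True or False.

H winning at [..#/..#]: True

p1 H@[..#/..#]: H00[###/..#]+1* H10[..#/###]+1
p2 V@[###/..#] terminal -1; root [..#/..#] d12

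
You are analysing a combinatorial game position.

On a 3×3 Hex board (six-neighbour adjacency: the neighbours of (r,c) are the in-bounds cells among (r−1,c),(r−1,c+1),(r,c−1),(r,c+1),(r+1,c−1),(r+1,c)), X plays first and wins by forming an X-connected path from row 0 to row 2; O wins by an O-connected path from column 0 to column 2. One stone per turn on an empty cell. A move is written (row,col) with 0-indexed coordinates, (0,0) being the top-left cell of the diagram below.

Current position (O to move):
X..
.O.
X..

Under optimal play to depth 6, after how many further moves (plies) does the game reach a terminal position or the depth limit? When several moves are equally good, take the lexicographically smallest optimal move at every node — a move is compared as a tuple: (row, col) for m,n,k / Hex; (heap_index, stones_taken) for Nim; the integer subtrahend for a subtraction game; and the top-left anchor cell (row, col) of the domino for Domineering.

PV length from [X../.O./X..]: 3 plies

p1 O@[X../.O./X..]: (0,1)[XO./.O./X..]-1 (0,2)[X.O/.O./X..]-1 (1,0)[X../OO./X..]+1* (1,2)[X../.OO/X..]-1 (2,1)[X../.O./XO.]-1 (2,2)[X../.O./X.O]-1
p2 X@[X../OO./X..]: (0,1)[XX./OO./X..]-1* (0,2)[X.X/OO./X..]-1 (1,2)[X../OOX/X..]-1 (2,1)[X../OO./XX.]-1 (2,2)[X../OO./X.X]-1
p3 O@[XX./OO./X..]: (0,2)[XXO/OO./X..]+1* (1,2)[XX./OOO/X..]+1 (2,1)[XX./OO./XO.]+1 (2,2)[XX./OO./X.O]+1
p4 X@[XXO/OO./X..] terminal -1; root [X../.O./X..] d6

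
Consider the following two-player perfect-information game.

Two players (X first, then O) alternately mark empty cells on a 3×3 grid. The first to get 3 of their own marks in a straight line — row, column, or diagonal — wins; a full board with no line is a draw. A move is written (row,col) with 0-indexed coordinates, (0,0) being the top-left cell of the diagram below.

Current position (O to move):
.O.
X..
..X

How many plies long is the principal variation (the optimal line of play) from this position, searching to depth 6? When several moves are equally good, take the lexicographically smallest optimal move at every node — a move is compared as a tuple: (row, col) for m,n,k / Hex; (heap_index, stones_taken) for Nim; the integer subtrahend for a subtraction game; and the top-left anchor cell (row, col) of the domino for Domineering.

[.O./X../..X] O move#1: (0,0):-1/OO./X../..X, (0,2):-1/.OO/X../..X, (1,1):+0/.O./XO./..X*, (1,2):-1/.O./X.O/..X, (2,0):-1/.O./X../O.X, (2,1):-1/.O./X../.OX
[.O./XO./..X] X move#2: (0,0):-1/XO./XO./..X, (0,2):-1/.OX/XO./..X, (1,2):-1/.O./XOX/..X, (2,0):-1/.O./XO./X.X, (2,1):+0/.O./XO./.XX*
[.O./XO./.XX] O move#3: (0,0):-1/OO./XO./.XX, (0,2):-1/.OO/XO./.XX, (1,2):-1/.O./XOO/.XX, (2,0):+0/.O./XO./OXX*
[.O./XO./OXX] X move#4: (0,0):-1/XO./XO./OXX, (0,2):+0/.OX/XO./OXX*, (1,2):-1/.O./XOX/OXX
[.OX/XO./OXX] O move#5: (0,0):-1/OOX/XO./OXX, (1,2):+0/.OX/XOO/OXX*
[.OX/XOO/OXX] X move#6: (0,0):+0/XOX/XOO/OXX*
[XOX/XOO/OXX] end (terminal +0, O#7); searched .O./X../..X to 6

PV length from [.O./X../..X]: 6 plies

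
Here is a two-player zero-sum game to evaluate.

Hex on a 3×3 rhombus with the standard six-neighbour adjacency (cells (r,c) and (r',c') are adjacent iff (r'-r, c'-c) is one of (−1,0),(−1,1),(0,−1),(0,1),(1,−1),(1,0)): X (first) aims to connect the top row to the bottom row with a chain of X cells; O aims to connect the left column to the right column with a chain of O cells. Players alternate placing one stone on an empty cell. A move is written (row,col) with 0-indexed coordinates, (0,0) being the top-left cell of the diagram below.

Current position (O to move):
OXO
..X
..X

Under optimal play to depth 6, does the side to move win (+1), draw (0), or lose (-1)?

p1 O@[OXO/..X/..X]: (1,0)[OXO/O.X/..X]-1 (1,1)[OXO/.OX/..X]+1* (2,0)[OXO/..X/O.X]-1 (2,1)[OXO/..X/.OX]-1
p2 X@[OXO/.OX/..X]: (1,0)[OXO/XOX/..X]-1* (2,0)[OXO/.OX/X.X]-1 (2,1)[OXO/.OX/.XX]-1
p3 O@[OXO/XOX/..X]: (2,0)[OXO/XOX/O.X]+1* (2,1)[OXO/XOX/.OX]-1
p4 X@[OXO/XOX/O.X] terminal -1; root [OXO/..X/..X] d6

value(OXO/..X/..X, O) = +1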